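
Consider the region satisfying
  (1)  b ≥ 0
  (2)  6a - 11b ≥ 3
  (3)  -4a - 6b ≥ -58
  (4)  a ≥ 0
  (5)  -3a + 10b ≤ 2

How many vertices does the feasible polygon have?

Pairwise boundary intersections that survive every other constraint:
  (1/2, 0)
  (29/2, 0)
  (52/27, 7/9)
  (284/29, 91/29)

4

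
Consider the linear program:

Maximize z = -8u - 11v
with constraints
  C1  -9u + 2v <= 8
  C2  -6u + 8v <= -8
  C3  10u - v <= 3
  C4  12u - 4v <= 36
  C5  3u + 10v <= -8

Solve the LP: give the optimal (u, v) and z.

Feasible corners and z = -8u - 11v:
  (-4/3, -2) → z = 98/3
  (-26/3, -35) → z = 1363/3
  (4/21, -6/7) → z = 166/21
  (-6/7, -81/7) → z = 939/7
  (22/103, -89/103) → z = 803/103

The binding constraints are -9u + 2v = 8 and 12u - 4v = 36.
Solving simultaneously gives u = -26/3, v = -35.

u = -26/3, v = -35, maximum z = 1363/3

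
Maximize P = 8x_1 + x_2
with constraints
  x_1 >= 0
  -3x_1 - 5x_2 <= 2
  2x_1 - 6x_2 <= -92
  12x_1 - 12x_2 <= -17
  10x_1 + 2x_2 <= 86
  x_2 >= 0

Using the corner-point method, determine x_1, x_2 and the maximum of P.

x_1 = 83/16, x_2 = 273/16, maximum P = 937/16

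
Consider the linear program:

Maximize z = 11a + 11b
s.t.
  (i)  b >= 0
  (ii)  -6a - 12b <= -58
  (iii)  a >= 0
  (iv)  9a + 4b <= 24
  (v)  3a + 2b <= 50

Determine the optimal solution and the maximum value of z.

a = 0, b = 6, maximum z = 66

Extreme points and z = 11a + 11b:
  (0, 29/6) → z = 319/6
  (2/3, 9/2) → z = 341/6
  (0, 6) → z = 66

At the optimal vertex, a = 0 and 9a + 4b = 24.
Solving simultaneously gives a = 0, b = 6.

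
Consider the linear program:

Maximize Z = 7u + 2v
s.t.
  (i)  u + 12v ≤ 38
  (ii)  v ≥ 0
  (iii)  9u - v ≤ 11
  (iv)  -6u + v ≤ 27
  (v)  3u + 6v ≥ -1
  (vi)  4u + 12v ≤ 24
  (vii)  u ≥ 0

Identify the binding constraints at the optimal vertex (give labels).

Feasible corners and Z = 7u + 2v:
  (11/9, 0) → Z = 77/9
  (0, 0) → Z = 0
  (39/28, 43/28) → Z = 359/28
  (0, 2) → Z = 4

The maximum is at (39/28, 43/28). Substituting into each constraint, equality holds for (iii) and (vi); the remaining constraints have slack.

(iii) and (vi)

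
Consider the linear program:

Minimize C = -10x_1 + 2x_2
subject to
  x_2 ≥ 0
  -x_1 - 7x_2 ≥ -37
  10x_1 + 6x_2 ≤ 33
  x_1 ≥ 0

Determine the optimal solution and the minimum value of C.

Corner points and C = -10x_1 + 2x_2:
  (33/10, 0) → C = -33
  (0, 0) → C = 0
  (9/64, 337/64) → C = 73/8
  (0, 37/7) → C = 74/7

The binding constraints are x_2 = 0 and 10x_1 + 6x_2 = 33.
Solving simultaneously gives x_1 = 33/10, x_2 = 0.

x_1 = 33/10, x_2 = 0, minimum C = -33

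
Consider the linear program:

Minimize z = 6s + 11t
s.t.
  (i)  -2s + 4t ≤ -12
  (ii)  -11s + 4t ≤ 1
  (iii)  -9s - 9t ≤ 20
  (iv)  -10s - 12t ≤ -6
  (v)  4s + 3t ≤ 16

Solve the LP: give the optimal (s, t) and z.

The binding constraints are -10s - 12t = -6 and 4s + 3t = 16.
Solving simultaneously gives s = 29/3, t = -68/9.

s = 29/3, t = -68/9, minimum z = -226/9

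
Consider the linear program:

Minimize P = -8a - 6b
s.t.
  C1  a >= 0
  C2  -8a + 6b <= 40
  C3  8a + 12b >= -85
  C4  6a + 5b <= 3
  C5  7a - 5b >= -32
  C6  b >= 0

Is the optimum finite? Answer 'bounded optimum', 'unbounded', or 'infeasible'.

Extreme points and P = -8a - 6b:
  (0, 3/5) → P = -18/5
  (0, 0) → P = 0
  (1/2, 0) → P = -4
The feasible region has finitely many vertices and no improving ray; the minimum is -4 at (1/2, 0).

bounded optimum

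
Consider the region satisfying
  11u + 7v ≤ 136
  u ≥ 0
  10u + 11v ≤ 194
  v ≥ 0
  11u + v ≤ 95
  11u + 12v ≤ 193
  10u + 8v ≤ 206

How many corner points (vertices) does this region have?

5

Intersecting each pair of boundary lines and keeping only the points that satisfy every inequality leaves:
  (529/66, 41/6)
  (281/55, 57/5)
  (0, 0)
  (0, 193/12)
  (95/11, 0)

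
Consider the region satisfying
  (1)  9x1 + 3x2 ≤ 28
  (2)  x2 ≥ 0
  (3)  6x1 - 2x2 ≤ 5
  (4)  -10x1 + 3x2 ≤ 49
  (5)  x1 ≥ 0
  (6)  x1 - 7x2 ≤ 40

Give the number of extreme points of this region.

4

The feasible vertices (each the meet of two boundaries and inside every other half-plane) are:
  (71/36, 41/12)
  (0, 28/3)
  (5/6, 0)
  (0, 0)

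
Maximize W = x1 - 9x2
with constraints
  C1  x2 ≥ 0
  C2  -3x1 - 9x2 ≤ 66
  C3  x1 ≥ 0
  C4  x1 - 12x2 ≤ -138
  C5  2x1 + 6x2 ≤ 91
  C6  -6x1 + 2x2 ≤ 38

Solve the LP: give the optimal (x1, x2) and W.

Corner points and W = x1 - 9x2:
  (0, 23/2) → W = -207/2
  (0, 91/6) → W = -273/2
  (44/5, 367/30) → W = -1013/10

The optimum lies where x1 - 12x2 = -138 and 2x1 + 6x2 = 91.
Solving simultaneously gives x1 = 44/5, x2 = 367/30.

x1 = 44/5, x2 = 367/30, maximum W = -1013/10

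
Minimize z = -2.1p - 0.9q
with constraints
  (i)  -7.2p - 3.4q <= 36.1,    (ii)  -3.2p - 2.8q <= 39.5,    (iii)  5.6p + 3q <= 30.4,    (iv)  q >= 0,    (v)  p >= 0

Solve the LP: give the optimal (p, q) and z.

Feasible corners and z = -2.1p - 0.9q:
  (38/7, 0) → z = -57/5
  (0, 152/15) → z = -228/25
  (0, 0) → z = 0

p = 38/7, q = 0, minimum z = -57/5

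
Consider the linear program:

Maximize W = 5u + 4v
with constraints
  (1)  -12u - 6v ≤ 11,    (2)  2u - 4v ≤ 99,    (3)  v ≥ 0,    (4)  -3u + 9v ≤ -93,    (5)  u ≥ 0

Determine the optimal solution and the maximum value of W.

u = 173/2, v = 37/2, maximum W = 1013/2

Corner points and W = 5u + 4v:
  (99/2, 0) → W = 495/2
  (173/2, 37/2) → W = 1013/2
  (31, 0) → W = 155

The binding constraints are 2u - 4v = 99 and -3u + 9v = -93.
Solving simultaneously gives u = 173/2, v = 37/2.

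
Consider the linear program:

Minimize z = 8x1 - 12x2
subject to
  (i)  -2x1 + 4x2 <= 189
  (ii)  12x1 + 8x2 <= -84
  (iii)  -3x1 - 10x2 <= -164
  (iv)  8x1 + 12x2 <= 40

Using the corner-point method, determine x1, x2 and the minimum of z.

x1 = -617/16, x2 = 895/32, minimum z = -5153/8

Extreme points and z = 8x1 - 12x2:
  (-617/16, 895/32) → z = -5153/8
  (-527/14, 199/7) → z = -4496/7
  (-392/11, 298/11) → z = -6712/11

The binding constraints are -2x1 + 4x2 = 189 and -3x1 - 10x2 = -164.
Solving simultaneously gives x1 = -617/16, x2 = 895/32.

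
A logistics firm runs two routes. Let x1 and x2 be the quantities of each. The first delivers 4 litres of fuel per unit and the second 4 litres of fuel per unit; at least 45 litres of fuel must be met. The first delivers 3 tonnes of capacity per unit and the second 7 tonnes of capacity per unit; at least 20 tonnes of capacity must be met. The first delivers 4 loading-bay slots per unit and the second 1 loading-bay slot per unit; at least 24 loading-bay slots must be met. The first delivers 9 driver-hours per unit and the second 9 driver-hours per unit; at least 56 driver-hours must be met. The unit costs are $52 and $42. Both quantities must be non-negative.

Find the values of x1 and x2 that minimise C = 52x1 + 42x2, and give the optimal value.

The feasible region is unbounded (it extends along (0, 1), (1, 0)), but C strictly increases along every unbounded feasible direction, so there is no improving ray and the minimum is attained at a vertex.

The optimum lies where 4x1 + 4x2 = 45 and 4x1 + x2 = 24.
Solving simultaneously gives x1 = 17/4, x2 = 7.

x1 = 17/4, x2 = 7, minimum C = 515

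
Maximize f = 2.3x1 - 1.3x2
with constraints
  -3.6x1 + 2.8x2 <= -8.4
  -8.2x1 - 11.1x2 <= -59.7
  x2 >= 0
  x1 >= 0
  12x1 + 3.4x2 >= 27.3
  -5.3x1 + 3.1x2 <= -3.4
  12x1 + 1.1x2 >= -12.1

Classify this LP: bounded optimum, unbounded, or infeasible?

unbounded

From the feasible point (6510/1573, 3651/1573), moving in the direction (2.8, 3.6) keeps every constraint satisfied while f increases without bound.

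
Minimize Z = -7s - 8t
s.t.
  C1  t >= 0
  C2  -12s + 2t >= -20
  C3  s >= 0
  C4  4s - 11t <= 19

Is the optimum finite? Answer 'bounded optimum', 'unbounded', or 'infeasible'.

unbounded

From the feasible point (5/3, 0), moving in the direction (0, 1) keeps every constraint satisfied while Z decreases without bound.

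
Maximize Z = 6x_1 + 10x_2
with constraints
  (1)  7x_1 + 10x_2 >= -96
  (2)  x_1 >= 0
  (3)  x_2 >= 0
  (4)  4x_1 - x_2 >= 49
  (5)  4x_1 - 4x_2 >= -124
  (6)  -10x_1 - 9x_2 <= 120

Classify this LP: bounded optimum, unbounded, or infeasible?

From the feasible point (49/4, 0), moving in the direction (4, 4) keeps every constraint satisfied while Z increases without bound.

unbounded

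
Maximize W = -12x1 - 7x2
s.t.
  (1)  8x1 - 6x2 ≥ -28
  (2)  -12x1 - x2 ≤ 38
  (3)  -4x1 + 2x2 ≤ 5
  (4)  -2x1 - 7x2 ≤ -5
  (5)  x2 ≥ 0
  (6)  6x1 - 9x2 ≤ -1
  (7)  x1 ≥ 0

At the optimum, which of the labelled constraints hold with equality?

Corner points and W = -12x1 - 7x2:
  (13/4, 9) → W = -102
  (0, 5/2) → W = -35/2
  (19/30, 8/15) → W = -34/3
  (0, 5/7) → W = -5
The feasible region is unbounded (it extends along (3, 4), (3, 2)), but W strictly decreases along every unbounded feasible direction, so there is no improving ray and the maximum is attained at a vertex.

The maximum is at (0, 5/7). Substituting into each constraint, equality holds for (4) and (7); the remaining constraints have slack.

(4) and (7)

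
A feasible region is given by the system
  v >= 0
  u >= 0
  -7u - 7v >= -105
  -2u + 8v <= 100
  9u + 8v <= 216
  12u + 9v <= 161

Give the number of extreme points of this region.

Of the 15 pairwise boundary intersections, those satisfying every inequality are:
  (0, 0)
  (161/12, 0)
  (0, 25/2)
  (2, 13)
  (26/3, 19/3)

5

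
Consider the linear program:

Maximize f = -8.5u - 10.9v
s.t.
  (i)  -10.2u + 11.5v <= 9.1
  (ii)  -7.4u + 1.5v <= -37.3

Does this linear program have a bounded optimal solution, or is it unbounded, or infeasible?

unbounded

From the feasible point (2213/349, 2239/349), moving in the direction (-1.5, -7.4) keeps every constraint satisfied while f increases without bound.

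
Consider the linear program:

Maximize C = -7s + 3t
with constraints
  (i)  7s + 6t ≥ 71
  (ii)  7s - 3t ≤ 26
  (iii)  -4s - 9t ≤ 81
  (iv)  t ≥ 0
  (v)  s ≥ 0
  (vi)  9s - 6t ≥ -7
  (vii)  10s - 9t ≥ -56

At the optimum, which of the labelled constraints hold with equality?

(i) and (vi)

Corner points and C = -7s + 3t:
  (41/7, 5) → C = -26
  (4, 43/6) → C = -13/2
  (59/5, 283/15) → C = -26

The maximum is at (4, 43/6). Substituting into each constraint, equality holds for (i) and (vi); the remaining constraints have slack.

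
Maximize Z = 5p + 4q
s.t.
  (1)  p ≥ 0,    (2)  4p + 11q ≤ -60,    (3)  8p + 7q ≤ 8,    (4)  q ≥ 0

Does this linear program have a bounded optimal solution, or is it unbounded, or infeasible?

The boundaries p = 0 and 4p + 11q = -60 meet at (0, -60/11), but that point violates q ≥ 0. Every candidate vertex is excluded by some other constraint, so the feasible region is empty.

infeasible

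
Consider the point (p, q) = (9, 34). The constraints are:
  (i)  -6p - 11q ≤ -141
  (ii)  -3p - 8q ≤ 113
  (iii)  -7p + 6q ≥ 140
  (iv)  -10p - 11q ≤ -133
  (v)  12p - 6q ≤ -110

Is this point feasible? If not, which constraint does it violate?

not feasible — violates (v)

Constraint (v): 12p - 6q = -96, which is not ≤ -110. All other constraints are satisfied.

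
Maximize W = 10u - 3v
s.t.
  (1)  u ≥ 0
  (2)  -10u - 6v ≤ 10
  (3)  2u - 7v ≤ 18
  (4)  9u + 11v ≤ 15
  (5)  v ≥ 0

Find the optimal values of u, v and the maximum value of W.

u = 5/3, v = 0, maximum W = 50/3

Corner points and W = 10u - 3v:
  (0, 15/11) → W = -45/11
  (0, 0) → W = 0
  (5/3, 0) → W = 50/3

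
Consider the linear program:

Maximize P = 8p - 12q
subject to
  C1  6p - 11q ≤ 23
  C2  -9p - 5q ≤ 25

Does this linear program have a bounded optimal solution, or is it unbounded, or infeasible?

unbounded

From the feasible point (-160/129, -119/43), moving in the direction (11, 6) keeps every constraint satisfied while P increases without bound.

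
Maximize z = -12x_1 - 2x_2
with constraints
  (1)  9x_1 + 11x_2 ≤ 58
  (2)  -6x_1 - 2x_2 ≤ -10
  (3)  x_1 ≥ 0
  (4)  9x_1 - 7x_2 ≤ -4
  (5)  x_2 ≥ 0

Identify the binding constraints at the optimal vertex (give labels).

Extreme points and z = -12x_1 - 2x_2:
  (0, 58/11) → z = -116/11
  (181/81, 31/9) → z = -910/27
  (0, 5) → z = -10
  (31/30, 19/10) → z = -81/5

The maximum is at (0, 5). Substituting into each constraint, equality holds for (2) and (3); the remaining constraints have slack.

(2) and (3)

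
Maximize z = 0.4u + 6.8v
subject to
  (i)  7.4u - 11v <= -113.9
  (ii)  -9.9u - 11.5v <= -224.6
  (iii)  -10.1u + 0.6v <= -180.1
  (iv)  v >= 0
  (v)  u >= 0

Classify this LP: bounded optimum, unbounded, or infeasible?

unbounded

From the feasible point (102472/5333, 248313/10666), moving in the direction (0.6, 10.1) keeps every constraint satisfied while z increases without bound.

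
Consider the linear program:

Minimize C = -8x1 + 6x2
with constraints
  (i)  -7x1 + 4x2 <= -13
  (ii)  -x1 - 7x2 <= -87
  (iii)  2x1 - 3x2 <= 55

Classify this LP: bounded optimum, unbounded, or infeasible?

From the feasible point (439/53, 596/53), moving in the direction (3, 2) keeps every constraint satisfied while C decreases without bound.

unbounded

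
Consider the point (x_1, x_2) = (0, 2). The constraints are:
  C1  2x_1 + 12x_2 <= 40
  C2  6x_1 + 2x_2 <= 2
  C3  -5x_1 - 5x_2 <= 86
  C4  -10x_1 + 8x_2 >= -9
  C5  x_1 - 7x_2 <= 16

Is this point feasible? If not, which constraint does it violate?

Constraint C2: 6x_1 + 2x_2 = 4, which is not ≤ 2. All other constraints are satisfied.

not feasible — violates C2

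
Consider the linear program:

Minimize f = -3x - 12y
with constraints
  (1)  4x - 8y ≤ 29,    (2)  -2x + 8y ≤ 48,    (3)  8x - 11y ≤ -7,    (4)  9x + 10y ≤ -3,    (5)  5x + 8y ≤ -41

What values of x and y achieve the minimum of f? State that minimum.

Extreme points and f = -3x - 12y:
  (-75/4, -13) → f = 849/4
  (-89/7, 79/28) → f = 30/7
  (-507/119, -293/119) → f = 5037/119
The feasible region is unbounded (it extends along (-2, -1), (-4, -1)), but f strictly increases along every unbounded feasible direction, so there is no improving ray and the minimum is attained at a vertex.

x = -89/7, y = 79/28, minimum f = 30/7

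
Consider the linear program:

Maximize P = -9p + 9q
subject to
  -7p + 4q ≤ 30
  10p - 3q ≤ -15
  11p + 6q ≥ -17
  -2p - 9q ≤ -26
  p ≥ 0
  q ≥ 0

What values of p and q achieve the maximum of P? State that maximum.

Feasible corners and P = -9p + 9q:
  (30/19, 195/19) → P = 1485/19
  (0, 15/2) → P = 135/2
  (0, 5) → P = 45

The binding constraints are -7p + 4q = 30 and 10p - 3q = -15.
Solving simultaneously gives p = 30/19, q = 195/19.

p = 30/19, q = 195/19, maximum P = 1485/19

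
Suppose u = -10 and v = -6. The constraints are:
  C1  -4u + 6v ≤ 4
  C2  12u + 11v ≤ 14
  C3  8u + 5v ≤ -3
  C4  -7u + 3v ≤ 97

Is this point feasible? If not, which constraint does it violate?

feasible

C1: 4 ≤ 4 ✓
C2: -186 ≤ 14 ✓
C3: -110 ≤ -3 ✓
C4: 52 ≤ 97 ✓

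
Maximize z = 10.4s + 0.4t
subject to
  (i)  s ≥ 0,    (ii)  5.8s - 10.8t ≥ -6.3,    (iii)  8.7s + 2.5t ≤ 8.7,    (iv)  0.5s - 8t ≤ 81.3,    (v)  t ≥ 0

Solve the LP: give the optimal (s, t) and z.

s = 1, t = 0, maximum z = 10.4

The optimum lies where 8.7s + 2.5t = 8.7 and t = 0.
Solving simultaneously gives s = 1, t = 0.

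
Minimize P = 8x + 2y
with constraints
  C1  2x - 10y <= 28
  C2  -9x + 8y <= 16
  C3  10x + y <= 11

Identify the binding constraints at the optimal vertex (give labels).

Vertices and P = 8x + 2y:
  (-192/37, -142/37) → P = -1820/37
  (23/17, -43/17) → P = 98/17
  (72/89, 259/89) → P = 1094/89

The minimum is at (-192/37, -142/37). Substituting into each constraint, equality holds for C1 and C2; the remaining constraints have slack.

C1 and C2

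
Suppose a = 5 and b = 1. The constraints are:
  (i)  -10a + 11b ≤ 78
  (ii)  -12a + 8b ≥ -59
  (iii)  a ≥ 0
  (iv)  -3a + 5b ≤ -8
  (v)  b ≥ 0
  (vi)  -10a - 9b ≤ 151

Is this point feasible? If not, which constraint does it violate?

feasible

(i): -39 ≤ 78 ✓
(ii): -52 ≥ -59 ✓
(iii): 5 ≥ 0 ✓
(iv): -10 ≤ -8 ✓
(v): 1 ≥ 0 ✓
(vi): -59 ≤ 151 ✓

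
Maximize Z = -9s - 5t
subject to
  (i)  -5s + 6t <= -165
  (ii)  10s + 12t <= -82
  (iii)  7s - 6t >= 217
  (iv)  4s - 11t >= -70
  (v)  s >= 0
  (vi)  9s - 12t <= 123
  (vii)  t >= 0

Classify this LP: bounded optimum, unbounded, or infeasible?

The boundaries 9s - 12t = 123 and t = 0 meet at (41/3, 0), but that point violates -5s + 6t ≤ -165. Every candidate vertex is excluded by some other constraint, so the feasible region is empty.

infeasible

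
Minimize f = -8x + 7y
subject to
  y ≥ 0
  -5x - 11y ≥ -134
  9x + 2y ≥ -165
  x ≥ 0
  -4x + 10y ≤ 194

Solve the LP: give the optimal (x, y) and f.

Corner points and f = -8x + 7y:
  (134/5, 0) → f = -1072/5
  (0, 0) → f = 0
  (0, 134/11) → f = 938/11

At the optimal vertex, y = 0 and -5x - 11y = -134.
Solving simultaneously gives x = 134/5, y = 0.

x = 134/5, y = 0, minimum f = -1072/5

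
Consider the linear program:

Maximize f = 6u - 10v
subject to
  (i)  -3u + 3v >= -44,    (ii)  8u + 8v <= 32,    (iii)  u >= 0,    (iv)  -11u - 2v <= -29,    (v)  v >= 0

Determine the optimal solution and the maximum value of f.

u = 4, v = 0, maximum f = 24

At the optimal vertex, 8u + 8v = 32 and v = 0.
Solving simultaneously gives u = 4, v = 0.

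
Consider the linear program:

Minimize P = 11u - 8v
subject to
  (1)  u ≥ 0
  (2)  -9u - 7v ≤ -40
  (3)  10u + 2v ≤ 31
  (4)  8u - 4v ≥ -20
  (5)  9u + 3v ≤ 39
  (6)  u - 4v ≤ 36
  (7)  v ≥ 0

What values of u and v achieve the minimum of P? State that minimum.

u = 3/2, v = 8, minimum P = -95/2

Corner points and P = 11u - 8v:
  (137/52, 121/52) → P = 539/52
  (5/23, 125/23) → P = -945/23
  (3/2, 8) → P = -95/2

At the optimal vertex, 10u + 2v = 31 and 8u - 4v = -20.
Solving simultaneously gives u = 3/2, v = 8.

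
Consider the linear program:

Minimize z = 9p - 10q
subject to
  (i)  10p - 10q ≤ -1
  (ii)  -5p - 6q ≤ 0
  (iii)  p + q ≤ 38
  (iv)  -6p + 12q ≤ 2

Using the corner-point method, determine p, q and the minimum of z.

p = -1/8, q = 5/48, minimum z = -13/6

Extreme points and z = 9p - 10q:
  (-3/55, 1/22) → z = -52/55
  (2/15, 7/30) → z = -17/15
  (-1/8, 5/48) → z = -13/6

The optimum lies where -5p - 6q = 0 and -6p + 12q = 2.
Solving simultaneously gives p = -1/8, q = 5/48.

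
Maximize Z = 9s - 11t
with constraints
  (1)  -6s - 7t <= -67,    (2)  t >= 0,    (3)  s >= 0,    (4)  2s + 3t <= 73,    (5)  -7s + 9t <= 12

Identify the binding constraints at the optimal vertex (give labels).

(2) and (4)

Extreme points and Z = 9s - 11t:
  (67/6, 0) → Z = 201/2
  (519/103, 541/103) → Z = -1280/103
  (73/2, 0) → Z = 657/2
  (207/13, 535/39) → Z = -296/39

The maximum is at (73/2, 0). Substituting into each constraint, equality holds for (2) and (4); the remaining constraints have slack.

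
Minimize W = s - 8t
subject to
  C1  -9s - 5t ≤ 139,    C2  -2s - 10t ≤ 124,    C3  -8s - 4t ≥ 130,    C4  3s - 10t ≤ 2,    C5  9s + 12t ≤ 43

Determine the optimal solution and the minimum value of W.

Vertices and W = s - 8t:
  (-47/2, 29/2) → W = -279/2
  (-269/9, 26) → W = -2141/9
  (-433/15, 757/30) → W = -3461/15

The binding constraints are -9s - 5t = 139 and 9s + 12t = 43.
Solving simultaneously gives s = -269/9, t = 26.

s = -269/9, t = 26, minimum W = -2141/9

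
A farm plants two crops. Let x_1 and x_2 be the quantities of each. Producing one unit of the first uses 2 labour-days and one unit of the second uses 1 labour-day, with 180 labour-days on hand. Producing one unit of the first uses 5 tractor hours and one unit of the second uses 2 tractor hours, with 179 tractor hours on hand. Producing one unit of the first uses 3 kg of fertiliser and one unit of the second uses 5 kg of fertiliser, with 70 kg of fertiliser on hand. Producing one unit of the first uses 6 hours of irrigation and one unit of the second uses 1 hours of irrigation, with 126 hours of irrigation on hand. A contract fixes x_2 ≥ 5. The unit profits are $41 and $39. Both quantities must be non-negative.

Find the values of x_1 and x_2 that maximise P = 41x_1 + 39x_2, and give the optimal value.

x_1 = 15, x_2 = 5, maximum P = 810

The binding constraints are 3x_1 + 5x_2 = 70 and x_2 = 5.
Solving simultaneously gives x_1 = 15, x_2 = 5.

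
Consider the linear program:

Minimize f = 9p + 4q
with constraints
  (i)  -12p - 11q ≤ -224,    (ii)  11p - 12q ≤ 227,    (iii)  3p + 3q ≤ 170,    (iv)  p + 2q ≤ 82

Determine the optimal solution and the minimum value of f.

p = -454/13, q = 760/13, minimum f = -1046/13

Vertices and f = 9p + 4q:
  (1037/53, -52/53) → f = 9125/53
  (-454/13, 760/13) → f = -1046/13
  (907/23, 1189/69) → f = 29245/69
  (94/3, 76/3) → f = 1150/3

At the optimal vertex, -12p - 11q = -224 and p + 2q = 82.
Solving simultaneously gives p = -454/13, q = 760/13.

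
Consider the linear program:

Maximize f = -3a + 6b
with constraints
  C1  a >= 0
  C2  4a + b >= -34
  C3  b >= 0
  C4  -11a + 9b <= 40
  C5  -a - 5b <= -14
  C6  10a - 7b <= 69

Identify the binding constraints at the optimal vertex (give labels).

C4 and C6

Vertices and f = -3a + 6b:
  (0, 40/9) → f = 80/3
  (0, 14/5) → f = 84/5
  (901/13, 1159/13) → f = 327
  (443/57, 71/57) → f = -301/19

The maximum is at (901/13, 1159/13). Substituting into each constraint, equality holds for C4 and C6; the remaining constraints have slack.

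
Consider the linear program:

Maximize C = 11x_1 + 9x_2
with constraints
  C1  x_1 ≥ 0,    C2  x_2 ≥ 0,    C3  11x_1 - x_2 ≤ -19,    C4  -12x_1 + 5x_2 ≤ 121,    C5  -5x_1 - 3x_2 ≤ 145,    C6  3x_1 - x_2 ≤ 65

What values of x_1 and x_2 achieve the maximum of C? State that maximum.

x_1 = 26/43, x_2 = 1103/43, maximum C = 10213/43

Corner points and C = 11x_1 + 9x_2:
  (0, 19) → C = 171
  (0, 121/5) → C = 1089/5
  (26/43, 1103/43) → C = 10213/43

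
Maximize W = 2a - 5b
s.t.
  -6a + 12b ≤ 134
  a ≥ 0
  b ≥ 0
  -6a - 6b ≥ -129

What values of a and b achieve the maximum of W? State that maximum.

a = 43/2, b = 0, maximum W = 43

Extreme points and W = 2a - 5b:
  (0, 67/6) → W = -335/6
  (62/9, 263/18) → W = -1067/18
  (0, 0) → W = 0
  (43/2, 0) → W = 43

The optimum lies where b = 0 and -6a - 6b = -129.
Solving simultaneously gives a = 43/2, b = 0.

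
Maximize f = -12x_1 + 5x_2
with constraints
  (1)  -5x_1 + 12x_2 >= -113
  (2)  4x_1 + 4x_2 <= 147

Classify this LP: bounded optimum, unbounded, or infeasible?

From the feasible point (554/17, 283/68), moving in the direction (-12, -5) keeps every constraint satisfied while f increases without bound.

unbounded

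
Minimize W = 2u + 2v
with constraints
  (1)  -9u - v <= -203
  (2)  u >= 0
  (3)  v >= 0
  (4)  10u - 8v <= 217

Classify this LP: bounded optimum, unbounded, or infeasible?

bounded optimum

Vertices and W = 2u + 2v:
  (0, 203) → W = 406
  (1841/82, 77/82) → W = 1918/41
The feasible region has finitely many vertices and no improving ray; the minimum is 1918/41 at (1841/82, 77/82).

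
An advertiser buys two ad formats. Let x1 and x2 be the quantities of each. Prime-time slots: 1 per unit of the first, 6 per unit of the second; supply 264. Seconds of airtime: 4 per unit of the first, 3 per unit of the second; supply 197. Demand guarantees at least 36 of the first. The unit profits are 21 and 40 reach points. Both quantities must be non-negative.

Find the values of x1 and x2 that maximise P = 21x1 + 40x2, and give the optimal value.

x1 = 36, x2 = 53/3, maximum P = 4388/3

Vertices and P = 21x1 + 40x2:
  (197/4, 0) → P = 4137/4
  (36, 0) → P = 756
  (36, 53/3) → P = 4388/3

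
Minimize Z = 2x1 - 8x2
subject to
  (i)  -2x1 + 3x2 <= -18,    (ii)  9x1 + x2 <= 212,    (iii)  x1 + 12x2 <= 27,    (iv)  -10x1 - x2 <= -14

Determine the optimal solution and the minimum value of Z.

Corner points and Z = 2x1 - 8x2:
  (11, 4/3) → Z = 34/3
  (15/8, -19/4) → Z = 167/4
  (2517/107, 31/107) → Z = 4786/107
The feasible region is unbounded (it extends along (1, -10), (1, -9)), but Z strictly increases along every unbounded feasible direction, so there is no improving ray and the minimum is attained at a vertex.

The binding constraints are -2x1 + 3x2 = -18 and x1 + 12x2 = 27.
Solving simultaneously gives x1 = 11, x2 = 4/3.

x1 = 11, x2 = 4/3, minimum Z = 34/3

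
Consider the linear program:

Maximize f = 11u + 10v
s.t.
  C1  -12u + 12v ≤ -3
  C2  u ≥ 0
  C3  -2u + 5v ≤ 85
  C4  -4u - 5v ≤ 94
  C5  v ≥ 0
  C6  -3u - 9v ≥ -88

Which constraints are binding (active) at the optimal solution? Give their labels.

C5 and C6

Corner points and f = 11u + 10v:
  (1/4, 0) → f = 11/4
  (361/48, 349/48) → f = 2487/16
  (88/3, 0) → f = 968/3

The maximum is at (88/3, 0). Substituting into each constraint, equality holds for C5 and C6; the remaining constraints have slack.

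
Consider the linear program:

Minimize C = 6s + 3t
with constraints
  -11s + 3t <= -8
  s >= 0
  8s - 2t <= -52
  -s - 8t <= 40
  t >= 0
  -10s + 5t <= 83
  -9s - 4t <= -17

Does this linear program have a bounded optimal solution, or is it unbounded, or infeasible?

infeasible

The boundaries -11s + 3t = -8 and -10s + 5t = 83 meet at (289/25, 993/25), but that point violates 8s - 2t ≤ -52. Every candidate vertex is excluded by some other constraint, so the feasible region is empty.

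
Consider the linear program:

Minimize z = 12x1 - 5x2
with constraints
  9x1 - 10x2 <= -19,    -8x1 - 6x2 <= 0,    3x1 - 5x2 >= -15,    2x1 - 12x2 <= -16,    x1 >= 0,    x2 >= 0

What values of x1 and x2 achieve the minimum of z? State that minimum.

x1 = 0, x2 = 3, minimum z = -15

Corner points and z = 12x1 - 5x2:
  (11/3, 26/5) → z = 18
  (0, 19/10) → z = -19/2
  (0, 3) → z = -15

At the optimal vertex, 3x1 - 5x2 = -15 and x1 = 0.
Solving simultaneously gives x1 = 0, x2 = 3.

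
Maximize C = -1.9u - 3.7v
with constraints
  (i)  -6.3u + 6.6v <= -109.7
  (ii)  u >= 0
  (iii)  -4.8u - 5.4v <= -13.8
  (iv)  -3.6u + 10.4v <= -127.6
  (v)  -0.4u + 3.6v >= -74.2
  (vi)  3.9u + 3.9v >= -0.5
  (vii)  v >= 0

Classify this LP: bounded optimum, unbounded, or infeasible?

Feasible corners and C = -1.9u - 3.7v:
  (319/9, 0) → C = -6061/90
  (185.5, 0) → C = -352.45
The feasible region has finitely many vertices and no improving ray; the maximum is -6061/90 at (319/9, 0).

bounded optimum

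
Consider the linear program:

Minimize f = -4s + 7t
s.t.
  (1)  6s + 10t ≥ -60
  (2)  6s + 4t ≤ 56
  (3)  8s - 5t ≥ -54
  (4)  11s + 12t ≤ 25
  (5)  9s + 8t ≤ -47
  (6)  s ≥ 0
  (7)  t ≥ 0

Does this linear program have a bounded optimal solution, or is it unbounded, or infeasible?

The boundaries 6s + 10t = -60 and 9s + 8t = -47 meet at (5/21, -43/7), but that point violates t ≥ 0. Every candidate vertex is excluded by some other constraint, so the feasible region is empty.

infeasible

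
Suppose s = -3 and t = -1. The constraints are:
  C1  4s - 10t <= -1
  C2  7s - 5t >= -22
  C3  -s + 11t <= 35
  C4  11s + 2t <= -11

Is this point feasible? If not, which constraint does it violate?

feasible

C1: -2 ≤ -1 ✓
C2: -16 ≥ -22 ✓
C3: -8 ≤ 35 ✓
C4: -35 ≤ -11 ✓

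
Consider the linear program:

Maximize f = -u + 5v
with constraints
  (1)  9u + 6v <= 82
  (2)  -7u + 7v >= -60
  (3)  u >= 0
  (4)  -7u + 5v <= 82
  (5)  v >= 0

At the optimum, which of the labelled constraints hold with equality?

Extreme points and f = -u + 5v:
  (934/105, 34/105) → f = -764/105
  (0, 41/3) → f = 205/3
  (60/7, 0) → f = -60/7
  (0, 0) → f = 0

The maximum is at (0, 41/3). Substituting into each constraint, equality holds for (1) and (3); the remaining constraints have slack.

(1) and (3)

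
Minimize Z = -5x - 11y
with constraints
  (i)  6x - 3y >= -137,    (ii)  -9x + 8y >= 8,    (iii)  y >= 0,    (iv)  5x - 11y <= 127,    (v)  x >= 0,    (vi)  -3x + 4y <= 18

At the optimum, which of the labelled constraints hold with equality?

Extreme points and Z = -5x - 11y:
  (0, 1) → Z = -11
  (28/3, 23/2) → Z = -1039/6
  (0, 9/2) → Z = -99/2

The minimum is at (28/3, 23/2). Substituting into each constraint, equality holds for (ii) and (vi); the remaining constraints have slack.

(ii) and (vi)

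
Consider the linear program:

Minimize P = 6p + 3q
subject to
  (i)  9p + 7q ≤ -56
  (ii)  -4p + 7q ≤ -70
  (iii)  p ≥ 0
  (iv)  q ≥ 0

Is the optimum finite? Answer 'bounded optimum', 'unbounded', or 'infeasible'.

The boundaries 9p + 7q = -56 and -4p + 7q = -70 meet at (14/13, -122/13), but that point violates q ≥ 0. Every candidate vertex is excluded by some other constraint, so the feasible region is empty.

infeasible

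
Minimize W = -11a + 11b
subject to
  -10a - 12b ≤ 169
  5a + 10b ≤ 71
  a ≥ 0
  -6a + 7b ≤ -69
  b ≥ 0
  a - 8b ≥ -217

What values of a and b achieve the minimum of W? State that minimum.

Corner points and W = -11a + 11b:
  (1187/95, 81/95) → W = -12166/95
  (71/5, 0) → W = -781/5
  (23/2, 0) → W = -253/2

At the optimal vertex, 5a + 10b = 71 and b = 0.
Solving simultaneously gives a = 71/5, b = 0.

a = 71/5, b = 0, minimum W = -781/5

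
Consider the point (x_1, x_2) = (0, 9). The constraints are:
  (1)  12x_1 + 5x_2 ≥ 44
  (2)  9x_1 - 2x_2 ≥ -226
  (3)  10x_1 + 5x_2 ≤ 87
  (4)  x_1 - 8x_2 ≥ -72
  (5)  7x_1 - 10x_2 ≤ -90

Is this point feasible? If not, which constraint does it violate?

feasible

(1): 45 ≥ 44 ✓
(2): -18 ≥ -226 ✓
(3): 45 ≤ 87 ✓
(4): -72 ≥ -72 ✓
(5): -90 ≤ -90 ✓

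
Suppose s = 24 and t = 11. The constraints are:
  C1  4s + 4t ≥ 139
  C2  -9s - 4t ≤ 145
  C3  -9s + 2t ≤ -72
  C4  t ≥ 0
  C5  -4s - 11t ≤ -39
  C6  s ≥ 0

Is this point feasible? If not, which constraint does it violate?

C1: 140 ≥ 139 ✓
C2: -260 ≤ 145 ✓
C3: -194 ≤ -72 ✓
C4: 11 ≥ 0 ✓
C5: -217 ≤ -39 ✓
C6: 24 ≥ 0 ✓

feasible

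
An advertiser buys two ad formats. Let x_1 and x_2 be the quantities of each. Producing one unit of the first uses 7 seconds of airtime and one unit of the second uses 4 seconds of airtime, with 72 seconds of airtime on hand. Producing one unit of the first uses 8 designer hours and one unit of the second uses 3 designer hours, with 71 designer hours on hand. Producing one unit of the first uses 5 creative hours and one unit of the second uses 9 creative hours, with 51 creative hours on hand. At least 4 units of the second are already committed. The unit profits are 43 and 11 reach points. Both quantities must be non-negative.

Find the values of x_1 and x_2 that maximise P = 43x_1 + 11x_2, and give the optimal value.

Corner points and P = 43x_1 + 11x_2:
  (0, 17/3) → P = 187/3
  (0, 4) → P = 44
  (3, 4) → P = 173

The binding constraints are 5x_1 + 9x_2 = 51 and x_2 = 4.
Solving simultaneously gives x_1 = 3, x_2 = 4.

x_1 = 3, x_2 = 4, maximum P = 173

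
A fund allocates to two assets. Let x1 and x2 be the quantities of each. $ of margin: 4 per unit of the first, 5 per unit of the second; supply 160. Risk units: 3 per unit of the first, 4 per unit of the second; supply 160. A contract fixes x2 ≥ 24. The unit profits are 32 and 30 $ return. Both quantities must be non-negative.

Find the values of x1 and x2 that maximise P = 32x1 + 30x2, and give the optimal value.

x1 = 10, x2 = 24, maximum P = 1040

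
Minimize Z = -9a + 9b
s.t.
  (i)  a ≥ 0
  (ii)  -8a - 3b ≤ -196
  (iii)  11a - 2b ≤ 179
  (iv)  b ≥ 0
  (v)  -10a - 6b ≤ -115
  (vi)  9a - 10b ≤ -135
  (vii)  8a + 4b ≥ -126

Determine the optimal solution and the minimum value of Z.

Extreme points and Z = -9a + 9b:
  (0, 196/3) → Z = 588
  (1555/107, 2844/107) → Z = 11601/107
  (515/23, 774/23) → Z = 2331/23
The feasible region is unbounded (it extends along (0, 1), (2, 11)), but Z strictly increases along every unbounded feasible direction, so there is no improving ray and the minimum is attained at a vertex.

The binding constraints are 11a - 2b = 179 and 9a - 10b = -135.
Solving simultaneously gives a = 515/23, b = 774/23.

a = 515/23, b = 774/23, minimum Z = 2331/23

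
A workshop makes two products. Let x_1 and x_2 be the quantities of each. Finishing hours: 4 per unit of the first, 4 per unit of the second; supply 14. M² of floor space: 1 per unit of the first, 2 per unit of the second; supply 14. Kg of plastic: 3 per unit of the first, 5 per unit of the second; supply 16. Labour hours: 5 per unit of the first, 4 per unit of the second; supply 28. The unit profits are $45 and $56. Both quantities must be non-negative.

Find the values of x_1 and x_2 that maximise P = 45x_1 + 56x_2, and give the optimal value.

x_1 = 3/4, x_2 = 11/4, maximum P = 751/4

The binding constraints are 4x_1 + 4x_2 = 14 and 3x_1 + 5x_2 = 16.
Solving simultaneously gives x_1 = 3/4, x_2 = 11/4.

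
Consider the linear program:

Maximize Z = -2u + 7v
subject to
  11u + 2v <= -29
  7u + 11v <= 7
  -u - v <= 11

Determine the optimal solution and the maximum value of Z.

Feasible corners and Z = -2u + 7v:
  (-333/107, 280/107) → Z = 2626/107
  (-7/9, -92/9) → Z = -70
  (-32, 21) → Z = 211

u = -32, v = 21, maximum Z = 211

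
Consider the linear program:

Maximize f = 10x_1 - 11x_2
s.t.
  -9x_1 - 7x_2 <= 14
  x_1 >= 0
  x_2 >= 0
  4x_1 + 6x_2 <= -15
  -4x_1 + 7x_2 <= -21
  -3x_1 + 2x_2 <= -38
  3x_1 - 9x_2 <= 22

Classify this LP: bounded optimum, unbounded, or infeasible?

The boundaries -4x_1 + 7x_2 = -21 and -3x_1 + 2x_2 = -38 meet at (224/13, 89/13), but that point violates 4x_1 + 6x_2 ≤ -15. Every candidate vertex is excluded by some other constraint, so the feasible region is empty.

infeasible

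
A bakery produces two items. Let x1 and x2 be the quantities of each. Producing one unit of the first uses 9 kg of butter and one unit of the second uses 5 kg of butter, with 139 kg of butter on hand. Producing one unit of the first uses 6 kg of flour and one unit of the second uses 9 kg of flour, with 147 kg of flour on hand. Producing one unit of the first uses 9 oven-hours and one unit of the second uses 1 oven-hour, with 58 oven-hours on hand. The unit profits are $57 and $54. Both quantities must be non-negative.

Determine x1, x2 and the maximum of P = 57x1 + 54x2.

x1 = 5, x2 = 13, maximum P = 987

Corner points and P = 57x1 + 54x2:
  (0, 0) → P = 0
  (0, 49/3) → P = 882
  (58/9, 0) → P = 1102/3
  (5, 13) → P = 987

The binding constraints are 6x1 + 9x2 = 147 and 9x1 + x2 = 58.
Solving simultaneously gives x1 = 5, x2 = 13.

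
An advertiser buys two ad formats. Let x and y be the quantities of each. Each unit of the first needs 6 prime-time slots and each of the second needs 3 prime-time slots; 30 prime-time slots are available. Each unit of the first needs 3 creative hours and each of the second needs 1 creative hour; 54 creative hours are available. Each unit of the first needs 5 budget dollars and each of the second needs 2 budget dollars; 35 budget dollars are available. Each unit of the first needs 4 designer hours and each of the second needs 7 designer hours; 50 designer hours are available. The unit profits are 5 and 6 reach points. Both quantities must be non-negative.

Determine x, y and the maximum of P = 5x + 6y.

x = 2, y = 6, maximum P = 46

Vertices and P = 5x + 6y:
  (0, 0) → P = 0
  (0, 50/7) → P = 300/7
  (5, 0) → P = 25
  (2, 6) → P = 46

The binding constraints are 6x + 3y = 30 and 4x + 7y = 50.
Solving simultaneously gives x = 2, y = 6.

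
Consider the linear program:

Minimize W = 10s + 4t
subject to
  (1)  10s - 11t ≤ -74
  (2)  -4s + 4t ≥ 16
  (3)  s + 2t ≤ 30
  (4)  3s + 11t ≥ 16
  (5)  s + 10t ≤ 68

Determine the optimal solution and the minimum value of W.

s = -588/19, t = 188/19, minimum W = -5128/19

Corner points and W = 10s + 4t:
  (-58/13, 382/143) → W = -4852/143
  (8/111, 754/111) → W = 1032/37
  (-588/19, 188/19) → W = -5128/19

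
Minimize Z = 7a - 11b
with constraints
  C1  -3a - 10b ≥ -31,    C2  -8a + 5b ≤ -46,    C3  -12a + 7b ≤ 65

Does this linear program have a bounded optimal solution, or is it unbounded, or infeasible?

Feasible corners and Z = 7a - 11b:
  (123/19, 22/19) → Z = 619/19
  (-647/4, -268) → Z = 7263/4
The feasible region has finitely many vertices and no improving ray; the minimum is 619/19 at (123/19, 22/19).

bounded optimum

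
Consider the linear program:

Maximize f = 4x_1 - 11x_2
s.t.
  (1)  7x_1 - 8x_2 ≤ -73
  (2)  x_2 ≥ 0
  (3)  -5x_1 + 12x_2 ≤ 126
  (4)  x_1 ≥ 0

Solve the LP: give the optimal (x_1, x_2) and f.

x_1 = 0, x_2 = 73/8, maximum f = -803/8

Corner points and f = 4x_1 - 11x_2:
  (3, 47/4) → f = -469/4
  (0, 73/8) → f = -803/8
  (0, 21/2) → f = -231/2

The binding constraints are 7x_1 - 8x_2 = -73 and x_1 = 0.
Solving simultaneously gives x_1 = 0, x_2 = 73/8.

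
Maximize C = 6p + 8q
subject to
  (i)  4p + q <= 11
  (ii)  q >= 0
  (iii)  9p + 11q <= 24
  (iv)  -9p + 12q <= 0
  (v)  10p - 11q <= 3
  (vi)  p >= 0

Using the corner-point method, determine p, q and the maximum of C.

p = 32/23, q = 24/23, maximum C = 384/23

The binding constraints are 9p + 11q = 24 and -9p + 12q = 0.
Solving simultaneously gives p = 32/23, q = 24/23.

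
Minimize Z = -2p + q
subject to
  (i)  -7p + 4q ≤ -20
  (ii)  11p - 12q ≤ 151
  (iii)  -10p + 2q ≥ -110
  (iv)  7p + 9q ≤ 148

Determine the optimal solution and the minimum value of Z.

Extreme points and Z = -2p + q:
  (-91/10, -837/40) → Z = -109/40
  (772/91, 128/13) → Z = -648/91
  (509/49, -150/49) → Z = -1168/49
  (643/52, 355/52) → Z = -931/52

The binding constraints are 11p - 12q = 151 and -10p + 2q = -110.
Solving simultaneously gives p = 509/49, q = -150/49.

p = 509/49, q = -150/49, minimum Z = -1168/49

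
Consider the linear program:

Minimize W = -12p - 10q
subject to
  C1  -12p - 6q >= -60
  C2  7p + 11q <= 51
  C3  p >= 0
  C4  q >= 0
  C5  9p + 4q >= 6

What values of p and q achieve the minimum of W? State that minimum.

Corner points and W = -12p - 10q:
  (59/15, 32/15) → W = -1028/15
  (5, 0) → W = -60
  (0, 51/11) → W = -510/11
  (0, 3/2) → W = -15
  (2/3, 0) → W = -8

The binding constraints are -12p - 6q = -60 and 7p + 11q = 51.
Solving simultaneously gives p = 59/15, q = 32/15.

p = 59/15, q = 32/15, minimum W = -1028/15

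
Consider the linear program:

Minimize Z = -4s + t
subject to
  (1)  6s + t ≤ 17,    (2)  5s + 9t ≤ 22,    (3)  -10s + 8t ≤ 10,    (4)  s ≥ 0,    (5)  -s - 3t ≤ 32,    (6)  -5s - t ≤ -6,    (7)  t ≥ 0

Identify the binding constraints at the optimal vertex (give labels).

Feasible corners and Z = -4s + t:
  (131/49, 47/49) → Z = -477/49
  (17/6, 0) → Z = -34/3
  (4/5, 2) → Z = -6/5
  (6/5, 0) → Z = -24/5

The minimum is at (17/6, 0). Substituting into each constraint, equality holds for (1) and (7); the remaining constraints have slack.

(1) and (7)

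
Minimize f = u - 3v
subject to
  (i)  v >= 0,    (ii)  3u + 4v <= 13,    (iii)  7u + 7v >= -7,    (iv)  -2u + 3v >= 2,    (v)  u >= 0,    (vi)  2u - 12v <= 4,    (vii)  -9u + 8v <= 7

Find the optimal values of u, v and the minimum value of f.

At the optimal vertex, 3u + 4v = 13 and -9u + 8v = 7.
Solving simultaneously gives u = 19/15, v = 23/10.

u = 19/15, v = 23/10, minimum f = -169/30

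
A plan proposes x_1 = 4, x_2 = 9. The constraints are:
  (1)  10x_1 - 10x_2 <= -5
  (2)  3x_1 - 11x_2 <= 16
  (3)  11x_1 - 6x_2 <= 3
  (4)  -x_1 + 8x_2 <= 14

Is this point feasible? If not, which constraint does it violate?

Constraint (4): -x_1 + 8x_2 = 68, which is not ≤ 14. All other constraints are satisfied.

not feasible — violates (4)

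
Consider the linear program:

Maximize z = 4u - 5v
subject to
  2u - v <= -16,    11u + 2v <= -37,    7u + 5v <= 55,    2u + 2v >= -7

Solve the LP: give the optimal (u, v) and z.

Feasible corners and z = 4u - 5v:
  (-23/5, 34/5) → z = -262/5
  (-13/2, 3) → z = -41
  (-295/41, 864/41) → z = -5500/41
The feasible region is unbounded (it extends along (-5, 7), (-1, 1)), but z strictly decreases along every unbounded feasible direction, so there is no improving ray and the maximum is attained at a vertex.

The binding constraints are 2u - v = -16 and 2u + 2v = -7.
Solving simultaneously gives u = -13/2, v = 3.

u = -13/2, v = 3, maximum z = -41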